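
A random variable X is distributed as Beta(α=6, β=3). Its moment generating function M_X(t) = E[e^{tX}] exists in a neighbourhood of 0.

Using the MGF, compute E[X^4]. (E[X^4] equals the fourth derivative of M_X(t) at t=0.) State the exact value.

M_X(t) = ₁F₁(6; 9; t)
M′(t) = 2*₁F₁(7; 10; t)/3
M′′(t) = 7*₁F₁(8; 11; t)/15
M′′′(t) = 56*₁F₁(9; 12; t)/165
M′′′′(t) = 14*₁F₁(10; 13; t)/55

E[X^4] = M′′′′(0) = 14/55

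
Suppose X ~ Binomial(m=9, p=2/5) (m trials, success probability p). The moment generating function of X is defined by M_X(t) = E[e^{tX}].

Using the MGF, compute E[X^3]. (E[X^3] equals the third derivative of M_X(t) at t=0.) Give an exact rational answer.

M_X(t) = (2*e^(t)/5 + 3/5)^9

E[X^3] = M′′′(0) = 8802/125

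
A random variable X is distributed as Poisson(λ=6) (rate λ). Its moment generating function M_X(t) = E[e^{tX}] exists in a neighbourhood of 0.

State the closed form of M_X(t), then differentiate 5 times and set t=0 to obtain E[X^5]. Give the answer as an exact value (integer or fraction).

M_X(t) = e^(6*e^(t) - 6)
M′(t) = 6*e^(-6)*e^(t)*e^(6*e^(t))
M′′(t) = (36*e^(2*t)*e^(6*e^(t)) + 6*e^(t)*e^(6*e^(t)))*e^(-6)
M′′′(t) = (216*e^(3*t)*e^(6*e^(t)) + 108*e^(2*t)*e^(6*e^(t)) + 6*e^(t)*e^(6*e^(t)))*e^(-6)
M′′′′(t) = (1296*e^(4*t)*e^(6*e^(t)) + 1296*e^(3*t)*e^(6*e^(t)) + 252*e^(2*t)*e^(6*e^(t)) + 6*e^(t)*e^(6*e^(t)))*e^(-6)
M′′′′′(t) = (7776*e^(5*t)*e^(6*e^(t)) + 12960*e^(4*t)*e^(6*e^(t)) + 5400*e^(3*t)*e^(6*e^(t)) + 540*e^(2*t)*e^(6*e^(t)) + 6*e^(t)*e^(6*e^(t)))*e^(-6)

E[X^5] = M′′′′′(0) = 26682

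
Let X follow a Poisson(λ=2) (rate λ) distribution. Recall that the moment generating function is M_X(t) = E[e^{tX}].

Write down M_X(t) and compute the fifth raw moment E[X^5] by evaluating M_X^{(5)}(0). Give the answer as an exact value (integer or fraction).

M_X(t) = e^(2*e^(t) - 2)
M^(5)(t) = (32*e^(5*t)*e^(2*e^(t)) + 160*e^(4*t)*e^(2*e^(t)) + 200*e^(3*t)*e^(2*e^(t)) + 60*e^(2*t)*e^(2*e^(t)) + 2*e^(t)*e^(2*e^(t)))*e^(-2)

E[X^5] = M^(5)(0) = 454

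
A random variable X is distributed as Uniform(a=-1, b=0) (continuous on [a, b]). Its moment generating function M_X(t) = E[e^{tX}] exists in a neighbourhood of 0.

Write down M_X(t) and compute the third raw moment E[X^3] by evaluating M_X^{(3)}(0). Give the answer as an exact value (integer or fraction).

M_X(t) = (1 - e^(-t))/t
M′(t) = (t - e^(t) + 1)*e^(-t)/t^2
M′′(t) = (-t^2 - 2*t + 2*e^(t) - 2)*e^(-t)/t^3
M′′′(t) = (t^3 + 3*t^2 + 6*t - 6*e^(t) + 6)*e^(-t)/t^4

E[X^3] = M′′′(0) = -1/4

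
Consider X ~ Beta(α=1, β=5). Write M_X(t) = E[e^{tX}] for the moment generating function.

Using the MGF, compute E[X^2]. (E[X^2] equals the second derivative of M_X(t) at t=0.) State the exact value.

E[X^2] = M′′(0) = 1/21

M_X(t) = ₁F₁(1; 6; t)
M′(t) = ₁F₁(2; 7; t)/6
M′′(t) = ₁F₁(3; 8; t)/21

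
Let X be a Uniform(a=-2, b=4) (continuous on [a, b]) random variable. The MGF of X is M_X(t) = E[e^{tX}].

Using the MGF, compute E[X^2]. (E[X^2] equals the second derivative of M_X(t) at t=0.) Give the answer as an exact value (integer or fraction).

E[X^2] = M^(2)(0) = 4

M_X(t) = (e^(4*t) - e^(-2*t))/(6*t)
M^(2)(t) = (8*t^2*e^(6*t) - 2*t^2 - 4*t*e^(6*t) - 2*t + e^(6*t) - 1)*e^(-2*t)/(3*t^3)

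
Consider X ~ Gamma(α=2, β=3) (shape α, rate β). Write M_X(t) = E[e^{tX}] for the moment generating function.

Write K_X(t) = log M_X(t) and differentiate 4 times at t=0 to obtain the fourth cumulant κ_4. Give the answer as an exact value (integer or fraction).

κ_4 = D^4[K](0) = 4/27

M_X(t) = 9/(3 - t)^2
K_X(t) = log M_X(t) = -2*log(3 - t) + 2*log(3)
D^4[K](t) = 12/(t^4 - 12*t^3 + 54*t^2 - 108*t + 81)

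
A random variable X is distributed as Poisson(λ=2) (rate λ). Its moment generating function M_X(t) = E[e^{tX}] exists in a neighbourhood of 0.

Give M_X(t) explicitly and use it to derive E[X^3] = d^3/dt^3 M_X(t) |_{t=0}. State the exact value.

M_X(t) = e^(2*e^(t) - 2)
M^(3)(t) = (8*e^(3*t)*e^(2*e^(t)) + 12*e^(2*t)*e^(2*e^(t)) + 2*e^(t)*e^(2*e^(t)))*e^(-2)

E[X^3] = M^(3)(0) = 22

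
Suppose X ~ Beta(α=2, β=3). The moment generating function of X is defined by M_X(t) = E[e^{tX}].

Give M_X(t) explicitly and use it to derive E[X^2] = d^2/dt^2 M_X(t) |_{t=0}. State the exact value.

E[X^2] = D^2[M](0) = 1/5

M_X(t) = ₁F₁(2; 5; t)
D^2[M](t) = ₁F₁(4; 7; t)/5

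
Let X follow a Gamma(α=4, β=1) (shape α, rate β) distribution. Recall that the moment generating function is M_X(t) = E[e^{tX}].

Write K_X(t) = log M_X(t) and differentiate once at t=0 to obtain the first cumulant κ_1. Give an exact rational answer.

M_X(t) = (1 - t)^(-4)
K_X(t) = log M_X(t) = -4*log(1 - t)
K′(t) = -4/(t - 1)

κ_1 = K′(0) = 4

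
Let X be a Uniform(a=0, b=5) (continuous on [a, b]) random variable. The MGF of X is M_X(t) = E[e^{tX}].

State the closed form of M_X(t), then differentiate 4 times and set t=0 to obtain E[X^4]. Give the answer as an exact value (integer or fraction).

M_X(t) = (e^(5*t) - 1)/(5*t)
M′(t) = (5*t*e^(5*t) - e^(5*t) + 1)/(5*t^2)
M′′(t) = (25*t^2*e^(5*t) - 10*t*e^(5*t) + 2*e^(5*t) - 2)/(5*t^3)
M′′′(t) = (125*t^3*e^(5*t) - 75*t^2*e^(5*t) + 30*t*e^(5*t) - 6*e^(5*t) + 6)/(5*t^4)
M′′′′(t) = (625*t^4*e^(5*t) - 500*t^3*e^(5*t) + 300*t^2*e^(5*t) - 120*t*e^(5*t) + 24*e^(5*t) - 24)/(5*t^5)

E[X^4] = M′′′′(0) = 125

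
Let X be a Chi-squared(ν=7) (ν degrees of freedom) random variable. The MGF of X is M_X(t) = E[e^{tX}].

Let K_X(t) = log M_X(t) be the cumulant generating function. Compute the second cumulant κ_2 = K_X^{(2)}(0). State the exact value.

κ_2 = K′′(0) = 14

M_X(t) = (1 - 2*t)^(-7/2)
K_X(t) = log M_X(t) = -7*log(1 - 2*t)/2
K′(t) = -7/(2*t - 1)
K′′(t) = 14/(4*t^2 - 4*t + 1)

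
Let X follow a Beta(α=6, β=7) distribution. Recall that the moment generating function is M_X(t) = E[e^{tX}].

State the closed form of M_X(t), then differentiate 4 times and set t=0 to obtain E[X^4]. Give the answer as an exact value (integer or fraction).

M_X(t) = ₁F₁(6; 13; t)
dM/dt = 6*₁F₁(7; 14; t)/13
d^2M/dt^2 = 3*₁F₁(8; 15; t)/13
d^3M/dt^3 = 8*₁F₁(9; 16; t)/65
d^4M/dt^4 = 9*₁F₁(10; 17; t)/130

E[X^4] = d^4M/dt^4 |_{t=0} = 9/130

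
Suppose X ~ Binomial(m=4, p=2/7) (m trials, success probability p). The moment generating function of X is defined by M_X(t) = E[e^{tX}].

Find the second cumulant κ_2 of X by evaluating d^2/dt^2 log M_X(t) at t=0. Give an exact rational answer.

κ_2 = D^2[K](0) = 40/49

M_X(t) = (2*e^(t)/7 + 5/7)^4
K_X(t) = log M_X(t) = 4*log(2*e^(t)/7 + 5/7)
D^2[K](t) = 40*e^(t)/(4*e^(2*t) + 20*e^(t) + 25)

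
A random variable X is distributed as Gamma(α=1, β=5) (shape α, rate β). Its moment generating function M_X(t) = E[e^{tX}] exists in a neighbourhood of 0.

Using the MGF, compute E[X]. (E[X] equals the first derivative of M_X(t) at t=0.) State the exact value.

E[X] = M^(1)(0) = 1/5

M_X(t) = 5/(5 - t)
M^(1)(t) = 5/(t^2 - 10*t + 25)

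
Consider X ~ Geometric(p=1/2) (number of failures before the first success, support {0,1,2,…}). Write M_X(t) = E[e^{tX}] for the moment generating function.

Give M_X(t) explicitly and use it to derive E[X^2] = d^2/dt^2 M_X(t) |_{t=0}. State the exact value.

M_X(t) = 1/(2*(1 - e^(t)/2))
D^2[M](t) = (-e^(2*t) - 2*e^(t))/(e^(3*t) - 6*e^(2*t) + 12*e^(t) - 8)

E[X^2] = D^2[M](0) = 3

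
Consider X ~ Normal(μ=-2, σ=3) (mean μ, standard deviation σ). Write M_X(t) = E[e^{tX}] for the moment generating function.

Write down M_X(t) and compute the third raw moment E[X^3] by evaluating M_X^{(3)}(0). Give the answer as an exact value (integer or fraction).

E[X^3] = M^(3)(0) = -62

M_X(t) = e^(9*t^2/2 - 2*t)
M^(3)(t) = (729*t^3*e^(9*t^2/2) - 486*t^2*e^(9*t^2/2) + 351*t*e^(9*t^2/2) - 62*e^(9*t^2/2))*e^(-2*t)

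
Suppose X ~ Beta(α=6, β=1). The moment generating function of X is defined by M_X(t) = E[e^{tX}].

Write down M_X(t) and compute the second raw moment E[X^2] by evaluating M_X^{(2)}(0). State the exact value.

E[X^2] = M^(2)(0) = 3/4

M_X(t) = ₁F₁(6; 7; t)
M^(2)(t) = 3*₁F₁(8; 9; t)/4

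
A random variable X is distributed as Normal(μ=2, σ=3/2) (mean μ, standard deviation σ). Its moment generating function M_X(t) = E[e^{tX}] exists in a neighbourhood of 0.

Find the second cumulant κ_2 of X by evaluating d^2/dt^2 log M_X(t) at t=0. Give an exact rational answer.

M_X(t) = e^(9*t^2/8 + 2*t)
K_X(t) = log M_X(t) = 9*t^2/8 + 2*t
D^2[K](t) = 9/4

κ_2 = D^2[K](0) = 9/4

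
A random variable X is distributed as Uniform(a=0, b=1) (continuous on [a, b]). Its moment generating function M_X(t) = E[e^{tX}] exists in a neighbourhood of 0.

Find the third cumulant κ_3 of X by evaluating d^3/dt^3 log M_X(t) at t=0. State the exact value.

κ_3 = D^3[K](0) = 0

M_X(t) = (e^(t) - 1)/t
K_X(t) = log M_X(t) = -log(t) + log(e^(t) - 1)
D^3[K](t) = (t^3*e^(2*t) + t^3*e^(t) - 2*e^(3*t) + 6*e^(2*t) - 6*e^(t) + 2)/(t^3*e^(3*t) - 3*t^3*e^(2*t) + 3*t^3*e^(t) - t^3)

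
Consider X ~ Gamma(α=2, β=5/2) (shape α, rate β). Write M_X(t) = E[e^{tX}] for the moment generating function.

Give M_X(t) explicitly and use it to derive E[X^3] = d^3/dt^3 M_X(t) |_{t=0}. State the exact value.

E[X^3] = M′′′(0) = 192/125

M_X(t) = 25/(4*(5/2 - t)^2)
M′(t) = -100/(8*t^3 - 60*t^2 + 150*t - 125)
M′′(t) = 600/(16*t^4 - 160*t^3 + 600*t^2 - 1000*t + 625)
M′′′(t) = -4800/(32*t^5 - 400*t^4 + 2000*t^3 - 5000*t^2 + 6250*t - 3125)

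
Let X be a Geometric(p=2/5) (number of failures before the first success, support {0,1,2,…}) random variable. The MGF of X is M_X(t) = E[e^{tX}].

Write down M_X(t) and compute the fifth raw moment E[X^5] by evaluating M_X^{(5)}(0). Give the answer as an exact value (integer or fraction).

M_X(t) = 2/(5*(1 - 3*e^(t)/5))

E[X^5] = M^(5)(0) = 5403/2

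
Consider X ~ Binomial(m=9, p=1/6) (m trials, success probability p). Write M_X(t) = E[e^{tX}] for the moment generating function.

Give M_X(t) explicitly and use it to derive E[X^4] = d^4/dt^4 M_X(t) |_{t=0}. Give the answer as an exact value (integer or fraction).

E[X^4] = d^4M/dt^4 |_{t=0} = 191/6

M_X(t) = (e^(t)/6 + 5/6)^9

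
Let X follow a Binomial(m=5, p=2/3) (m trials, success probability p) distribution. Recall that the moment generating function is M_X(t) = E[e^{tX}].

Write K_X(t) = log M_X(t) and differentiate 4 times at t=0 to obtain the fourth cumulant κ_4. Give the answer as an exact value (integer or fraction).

M_X(t) = (2*e^(t)/3 + 1/3)^5
K_X(t) = log M_X(t) = 5*log(2*e^(t)/3 + 1/3)
K′(t) = 10*e^(t)/(2*e^(t) + 1)
K′′(t) = 10*e^(t)/(4*e^(2*t) + 4*e^(t) + 1)
K′′′(t) = (-20*e^(2*t) + 10*e^(t))/(8*e^(3*t) + 12*e^(2*t) + 6*e^(t) + 1)
K′′′′(t) = (40*e^(3*t) - 80*e^(2*t) + 10*e^(t))/(16*e^(4*t) + 32*e^(3*t) + 24*e^(2*t) + 8*e^(t) + 1)

κ_4 = K′′′′(0) = -10/27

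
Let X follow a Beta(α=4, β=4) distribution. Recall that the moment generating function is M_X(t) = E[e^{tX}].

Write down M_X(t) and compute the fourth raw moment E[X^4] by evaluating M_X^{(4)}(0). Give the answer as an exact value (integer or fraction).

E[X^4] = D^4[M](0) = 7/66

M_X(t) = ₁F₁(4; 8; t)
D^4[M](t) = 7*₁F₁(8; 12; t)/66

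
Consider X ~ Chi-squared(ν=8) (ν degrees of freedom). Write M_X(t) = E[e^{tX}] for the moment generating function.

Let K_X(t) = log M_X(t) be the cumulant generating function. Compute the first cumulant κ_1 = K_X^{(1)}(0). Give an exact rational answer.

M_X(t) = (1 - 2*t)^(-4)
K_X(t) = log M_X(t) = -4*log(1 - 2*t)
dK/dt = -8/(2*t - 1)

κ_1 = dK/dt |_{t=0} = 8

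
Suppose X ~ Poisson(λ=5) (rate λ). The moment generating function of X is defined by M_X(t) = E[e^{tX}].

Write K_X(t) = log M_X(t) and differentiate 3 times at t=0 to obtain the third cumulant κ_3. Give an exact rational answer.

M_X(t) = e^(5*e^(t) - 5)
K_X(t) = log M_X(t) = 5*e^(t) - 5
dK/dt = 5*e^(t)
d^2K/dt^2 = 5*e^(t)
d^3K/dt^3 = 5*e^(t)

κ_3 = d^3K/dt^3 |_{t=0} = 5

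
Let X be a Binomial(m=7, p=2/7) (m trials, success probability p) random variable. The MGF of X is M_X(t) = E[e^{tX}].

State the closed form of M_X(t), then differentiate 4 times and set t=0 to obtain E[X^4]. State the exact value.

M_X(t) = (2*e^(t)/7 + 5/7)^7
D^4[M](t) = 128*e^(7*t)/343 + 414720*e^(6*t)/117649 + 1500000*e^(5*t)/117649 + 2560000*e^(4*t)/117649 + 2025000*e^(3*t)/117649 + 600000*e^(2*t)/117649 + 31250*e^(t)/117649

E[X^4] = D^4[M](0) = 20918/343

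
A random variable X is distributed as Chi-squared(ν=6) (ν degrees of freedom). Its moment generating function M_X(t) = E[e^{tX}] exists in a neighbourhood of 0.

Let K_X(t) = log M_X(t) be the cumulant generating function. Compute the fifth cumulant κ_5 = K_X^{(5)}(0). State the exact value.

κ_5 = K^(5)(0) = 2304

M_X(t) = (1 - 2*t)^(-3)
K_X(t) = log M_X(t) = -3*log(1 - 2*t)
K^(5)(t) = -2304/(32*t^5 - 80*t^4 + 80*t^3 - 40*t^2 + 10*t - 1)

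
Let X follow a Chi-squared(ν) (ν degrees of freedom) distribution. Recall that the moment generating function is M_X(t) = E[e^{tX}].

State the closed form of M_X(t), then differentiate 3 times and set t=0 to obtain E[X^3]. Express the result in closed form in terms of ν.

M_X(t) = (1 - 2*t)^(-ν/2)
M^(3)(t) = (-ν^3 - 6*ν^2 - 8*ν)/(8*t^3*(1 - 2*t)^(ν/2) - 12*t^2*(1 - 2*t)^(ν/2) + 6*t*(1 - 2*t)^(ν/2) - (1 - 2*t)^(ν/2))

E[X^3] = M^(3)(0) = ν*(ν^2 + 6*ν + 8)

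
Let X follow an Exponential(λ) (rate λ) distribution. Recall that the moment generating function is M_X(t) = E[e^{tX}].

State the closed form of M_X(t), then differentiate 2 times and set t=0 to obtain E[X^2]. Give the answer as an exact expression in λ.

M_X(t) = λ/(λ - t)
dM/dt = λ/(λ^2 - 2*λ*t + t^2)
d^2M/dt^2 = -2*λ/(-λ^3 + 3*λ^2*t - 3*λ*t^2 + t^3)

E[X^2] = d^2M/dt^2 |_{t=0} = 2/λ^2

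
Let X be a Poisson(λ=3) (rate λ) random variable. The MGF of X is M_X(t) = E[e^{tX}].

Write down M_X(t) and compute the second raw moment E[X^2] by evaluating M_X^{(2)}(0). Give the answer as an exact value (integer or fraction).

E[X^2] = D^2[M](0) = 12

M_X(t) = e^(3*e^(t) - 3)
D^2[M](t) = (9*e^(2*t)*e^(3*e^(t)) + 3*e^(t)*e^(3*e^(t)))*e^(-3)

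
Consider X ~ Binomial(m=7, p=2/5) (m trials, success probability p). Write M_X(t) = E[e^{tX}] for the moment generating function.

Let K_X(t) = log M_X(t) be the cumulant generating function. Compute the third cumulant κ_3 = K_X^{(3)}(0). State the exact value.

M_X(t) = (2*e^(t)/5 + 3/5)^7
K_X(t) = log M_X(t) = 7*log(2*e^(t)/5 + 3/5)
K′(t) = 14*e^(t)/(2*e^(t) + 3)
K′′(t) = 42*e^(t)/(4*e^(2*t) + 12*e^(t) + 9)
K′′′(t) = (-84*e^(2*t) + 126*e^(t))/(8*e^(3*t) + 36*e^(2*t) + 54*e^(t) + 27)

κ_3 = K′′′(0) = 42/125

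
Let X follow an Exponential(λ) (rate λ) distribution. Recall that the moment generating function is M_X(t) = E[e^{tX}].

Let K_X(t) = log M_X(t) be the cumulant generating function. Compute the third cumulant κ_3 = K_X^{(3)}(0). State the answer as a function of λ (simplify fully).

M_X(t) = λ/(λ - t)
K_X(t) = log M_X(t) = log(λ) - log(λ - t)
D^3[K](t) = -2/(-λ^3 + 3*λ^2*t - 3*λ*t^2 + t^3)

κ_3 = D^3[K](0) = 2/λ^3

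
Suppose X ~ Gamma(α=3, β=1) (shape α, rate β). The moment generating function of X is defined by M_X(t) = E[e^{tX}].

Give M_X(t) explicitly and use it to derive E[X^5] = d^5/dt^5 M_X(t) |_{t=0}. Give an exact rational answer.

E[X^5] = D^5[M](0) = 2520

M_X(t) = (1 - t)^(-3)
D^5[M](t) = 2520/(t^8 - 8*t^7 + 28*t^6 - 56*t^5 + 70*t^4 - 56*t^3 + 28*t^2 - 8*t + 1)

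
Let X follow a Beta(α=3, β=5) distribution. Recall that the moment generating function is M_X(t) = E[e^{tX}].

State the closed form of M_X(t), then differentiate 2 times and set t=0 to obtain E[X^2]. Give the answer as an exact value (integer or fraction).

M_X(t) = ₁F₁(3; 8; t)
D^2[M](t) = ₁F₁(5; 10; t)/6

E[X^2] = D^2[M](0) = 1/6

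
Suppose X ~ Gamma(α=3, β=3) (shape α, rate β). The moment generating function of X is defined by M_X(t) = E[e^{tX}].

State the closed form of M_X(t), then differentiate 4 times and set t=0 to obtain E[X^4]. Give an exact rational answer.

M_X(t) = 27/(3 - t)^3
M′(t) = 81/(t^4 - 12*t^3 + 54*t^2 - 108*t + 81)
M′′(t) = -324/(t^5 - 15*t^4 + 90*t^3 - 270*t^2 + 405*t - 243)
M′′′(t) = 1620/(t^6 - 18*t^5 + 135*t^4 - 540*t^3 + 1215*t^2 - 1458*t + 729)
M′′′′(t) = -9720/(t^7 - 21*t^6 + 189*t^5 - 945*t^4 + 2835*t^3 - 5103*t^2 + 5103*t - 2187)

E[X^4] = M′′′′(0) = 40/9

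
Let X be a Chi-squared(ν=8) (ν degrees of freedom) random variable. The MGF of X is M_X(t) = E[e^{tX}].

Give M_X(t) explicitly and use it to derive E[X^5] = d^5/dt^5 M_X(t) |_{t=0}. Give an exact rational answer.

M_X(t) = (1 - 2*t)^(-4)
dM/dt = -8/(32*t^5 - 80*t^4 + 80*t^3 - 40*t^2 + 10*t - 1)
d^2M/dt^2 = 80/(64*t^6 - 192*t^5 + 240*t^4 - 160*t^3 + 60*t^2 - 12*t + 1)
d^3M/dt^3 = -960/(128*t^7 - 448*t^6 + 672*t^5 - 560*t^4 + 280*t^3 - 84*t^2 + 14*t - 1)
d^4M/dt^4 = 13440/(256*t^8 - 1024*t^7 + 1792*t^6 - 1792*t^5 + 1120*t^4 - 448*t^3 + 112*t^2 - 16*t + 1)
d^5M/dt^5 = -215040/(512*t^9 - 2304*t^8 + 4608*t^7 - 5376*t^6 + 4032*t^5 - 2016*t^4 + 672*t^3 - 144*t^2 + 18*t - 1)

E[X^5] = d^5M/dt^5 |_{t=0} = 215040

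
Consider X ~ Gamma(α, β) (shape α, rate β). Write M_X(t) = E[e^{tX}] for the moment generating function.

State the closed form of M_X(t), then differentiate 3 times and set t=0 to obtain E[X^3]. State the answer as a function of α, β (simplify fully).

E[X^3] = d^3M/dt^3 |_{t=0} = α*(α^2 + 3*α + 2)/β^3

M_X(t) = (β/(β - t))^α
dM/dt = -α*β^α*(1/(β - t))^α/(-β + t)
d^2M/dt^2 = (α^2*β^α*(1/(β - t))^α + α*β^α*(1/(β - t))^α)/(β^2 - 2*β*t + t^2)
d^3M/dt^3 = (-α^3*β^α*(1/(β - t))^α - 3*α^2*β^α*(1/(β - t))^α - 2*α*β^α*(1/(β - t))^α)/(-β^3 + 3*β^2*t - 3*β*t^2 + t^3)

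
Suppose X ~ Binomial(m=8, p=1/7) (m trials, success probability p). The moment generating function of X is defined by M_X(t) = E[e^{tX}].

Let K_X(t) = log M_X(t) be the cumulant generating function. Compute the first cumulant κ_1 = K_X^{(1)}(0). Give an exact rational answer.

M_X(t) = (e^(t)/7 + 6/7)^8
K_X(t) = log M_X(t) = 8*log(e^(t)/7 + 6/7)
D[K](t) = 8*e^(t)/(e^(t) + 6)

κ_1 = D[K](0) = 8/7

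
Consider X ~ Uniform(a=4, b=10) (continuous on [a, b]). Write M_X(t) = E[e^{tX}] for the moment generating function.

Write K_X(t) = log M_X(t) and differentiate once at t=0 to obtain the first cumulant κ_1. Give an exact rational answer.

κ_1 = D[K](0) = 7

M_X(t) = (e^(10*t) - e^(4*t))/(6*t)
K_X(t) = log M_X(t) = -log(t) + log(e^(10*t) - e^(4*t)) - log(6)
D[K](t) = (10*t*e^(6*t) - 4*t - e^(6*t) + 1)/(t*e^(6*t) - t)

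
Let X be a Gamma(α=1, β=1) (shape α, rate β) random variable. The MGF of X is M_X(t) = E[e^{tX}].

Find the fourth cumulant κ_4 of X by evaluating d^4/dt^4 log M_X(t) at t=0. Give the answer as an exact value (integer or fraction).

M_X(t) = 1/(1 - t)
K_X(t) = log M_X(t) = -log(1 - t)
dK/dt = -1/(t - 1)
d^2K/dt^2 = 1/(t^2 - 2*t + 1)
d^3K/dt^3 = -2/(t^3 - 3*t^2 + 3*t - 1)
d^4K/dt^4 = 6/(t^4 - 4*t^3 + 6*t^2 - 4*t + 1)

κ_4 = d^4K/dt^4 |_{t=0} = 6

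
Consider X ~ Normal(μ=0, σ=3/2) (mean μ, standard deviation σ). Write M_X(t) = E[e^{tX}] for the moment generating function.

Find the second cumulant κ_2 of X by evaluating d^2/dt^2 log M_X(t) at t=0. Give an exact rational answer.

M_X(t) = e^(9*t^2/8)
K_X(t) = log M_X(t) = 9*t^2/8
dK/dt = 9*t/4
d^2K/dt^2 = 9/4

κ_2 = d^2K/dt^2 |_{t=0} = 9/4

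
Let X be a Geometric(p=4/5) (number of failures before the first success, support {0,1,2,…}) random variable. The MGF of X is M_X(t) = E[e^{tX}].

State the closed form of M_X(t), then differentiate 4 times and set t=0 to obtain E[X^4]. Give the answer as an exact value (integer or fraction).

M_X(t) = 4/(5*(1 - e^(t)/5))
D^4[M](t) = (-4*e^(4*t) - 220*e^(3*t) - 1100*e^(2*t) - 500*e^(t))/(e^(5*t) - 25*e^(4*t) + 250*e^(3*t) - 1250*e^(2*t) + 3125*e^(t) - 3125)

E[X^4] = D^4[M](0) = 57/32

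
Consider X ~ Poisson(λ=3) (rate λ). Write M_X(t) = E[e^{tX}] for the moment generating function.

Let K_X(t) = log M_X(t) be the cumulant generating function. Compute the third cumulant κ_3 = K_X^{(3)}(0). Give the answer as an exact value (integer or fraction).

κ_3 = d^3K/dt^3 |_{t=0} = 3

M_X(t) = e^(3*e^(t) - 3)
K_X(t) = log M_X(t) = 3*e^(t) - 3
dK/dt = 3*e^(t)
d^2K/dt^2 = 3*e^(t)
d^3K/dt^3 = 3*e^(t)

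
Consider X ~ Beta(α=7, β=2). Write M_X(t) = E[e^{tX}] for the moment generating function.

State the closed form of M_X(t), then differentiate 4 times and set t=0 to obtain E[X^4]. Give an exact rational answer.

E[X^4] = M′′′′(0) = 14/33

M_X(t) = ₁F₁(7; 9; t)
M′(t) = 7*₁F₁(8; 10; t)/9
M′′(t) = 28*₁F₁(9; 11; t)/45
M′′′(t) = 28*₁F₁(10; 12; t)/55
M′′′′(t) = 14*₁F₁(11; 13; t)/33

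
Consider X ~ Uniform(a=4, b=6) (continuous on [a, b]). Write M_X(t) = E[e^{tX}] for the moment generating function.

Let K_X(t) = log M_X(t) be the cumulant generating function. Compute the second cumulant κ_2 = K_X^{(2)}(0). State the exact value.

M_X(t) = (e^(6*t) - e^(4*t))/(2*t)
K_X(t) = log M_X(t) = -log(t) + log(e^(6*t) - e^(4*t)) - log(2)
K′(t) = (6*t*e^(2*t) - 4*t - e^(2*t) + 1)/(t*e^(2*t) - t)
K′′(t) = (-4*t^2*e^(2*t) + e^(4*t) - 2*e^(2*t) + 1)/(t^2*e^(4*t) - 2*t^2*e^(2*t) + t^2)

κ_2 = K′′(0) = 1/3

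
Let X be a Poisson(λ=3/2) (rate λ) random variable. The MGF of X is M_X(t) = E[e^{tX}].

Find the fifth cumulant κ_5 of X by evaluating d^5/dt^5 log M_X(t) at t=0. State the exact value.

κ_5 = K′′′′′(0) = 3/2

M_X(t) = e^(3*e^(t)/2 - 3/2)
K_X(t) = log M_X(t) = 3*e^(t)/2 - 3/2
K′(t) = 3*e^(t)/2
K′′(t) = 3*e^(t)/2
K′′′(t) = 3*e^(t)/2
K′′′′(t) = 3*e^(t)/2
K′′′′′(t) = 3*e^(t)/2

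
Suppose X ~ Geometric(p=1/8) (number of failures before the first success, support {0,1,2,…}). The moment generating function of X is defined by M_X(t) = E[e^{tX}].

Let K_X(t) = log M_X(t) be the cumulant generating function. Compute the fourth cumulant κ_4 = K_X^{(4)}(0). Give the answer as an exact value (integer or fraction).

M_X(t) = 1/(8*(1 - 7*e^(t)/8))
K_X(t) = log M_X(t) = -log(1 - 7*e^(t)/8) - 3*log(2)
dK/dt = -7*e^(t)/(7*e^(t) - 8)
d^2K/dt^2 = 56*e^(t)/(49*e^(2*t) - 112*e^(t) + 64)
d^3K/dt^3 = (-392*e^(2*t) - 448*e^(t))/(343*e^(3*t) - 1176*e^(2*t) + 1344*e^(t) - 512)
d^4K/dt^4 = (2744*e^(3*t) + 12544*e^(2*t) + 3584*e^(t))/(2401*e^(4*t) - 10976*e^(3*t) + 18816*e^(2*t) - 14336*e^(t) + 4096)

κ_4 = d^4K/dt^4 |_{t=0} = 18872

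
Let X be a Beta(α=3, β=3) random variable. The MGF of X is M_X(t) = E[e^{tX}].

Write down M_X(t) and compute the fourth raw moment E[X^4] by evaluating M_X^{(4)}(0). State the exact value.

M_X(t) = ₁F₁(3; 6; t)
D^4[M](t) = 5*₁F₁(7; 10; t)/42

E[X^4] = D^4[M](0) = 5/42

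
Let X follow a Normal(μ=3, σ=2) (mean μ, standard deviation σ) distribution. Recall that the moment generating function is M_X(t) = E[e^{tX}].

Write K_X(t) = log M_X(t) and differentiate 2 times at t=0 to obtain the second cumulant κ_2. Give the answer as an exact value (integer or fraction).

κ_2 = D^2[K](0) = 4

M_X(t) = e^(2*t^2 + 3*t)
K_X(t) = log M_X(t) = 2*t^2 + 3*t
D^2[K](t) = 4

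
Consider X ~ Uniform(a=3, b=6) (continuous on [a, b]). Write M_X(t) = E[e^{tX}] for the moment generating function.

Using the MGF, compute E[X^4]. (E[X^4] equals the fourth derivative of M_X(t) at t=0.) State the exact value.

E[X^4] = M′′′′(0) = 2511/5

M_X(t) = (e^(6*t) - e^(3*t))/(3*t)
M′(t) = (6*t*e^(6*t) - 3*t*e^(3*t) - e^(6*t) + e^(3*t))/(3*t^2)
M′′(t) = (36*t^2*e^(6*t) - 9*t^2*e^(3*t) - 12*t*e^(6*t) + 6*t*e^(3*t) + 2*e^(6*t) - 2*e^(3*t))/(3*t^3)
M′′′(t) = (72*t^3*e^(6*t) - 9*t^3*e^(3*t) - 36*t^2*e^(6*t) + 9*t^2*e^(3*t) + 12*t*e^(6*t) - 6*t*e^(3*t) - 2*e^(6*t) + 2*e^(3*t))/t^4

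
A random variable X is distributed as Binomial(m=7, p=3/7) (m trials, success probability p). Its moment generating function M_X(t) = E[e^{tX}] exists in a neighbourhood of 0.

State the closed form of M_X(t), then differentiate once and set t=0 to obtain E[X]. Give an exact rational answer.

E[X] = M′(0) = 3

M_X(t) = (3*e^(t)/7 + 4/7)^7
M′(t) = 2187*e^(7*t)/117649 + 17496*e^(6*t)/117649 + 58320*e^(5*t)/117649 + 103680*e^(4*t)/117649 + 103680*e^(3*t)/117649 + 55296*e^(2*t)/117649 + 12288*e^(t)/117649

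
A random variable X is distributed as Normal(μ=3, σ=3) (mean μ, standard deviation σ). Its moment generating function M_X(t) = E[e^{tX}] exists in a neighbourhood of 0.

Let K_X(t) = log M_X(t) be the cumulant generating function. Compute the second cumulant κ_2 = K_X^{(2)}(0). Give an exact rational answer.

M_X(t) = e^(9*t^2/2 + 3*t)
K_X(t) = log M_X(t) = 9*t^2/2 + 3*t
K′(t) = 9*t + 3
K′′(t) = 9

κ_2 = K′′(0) = 9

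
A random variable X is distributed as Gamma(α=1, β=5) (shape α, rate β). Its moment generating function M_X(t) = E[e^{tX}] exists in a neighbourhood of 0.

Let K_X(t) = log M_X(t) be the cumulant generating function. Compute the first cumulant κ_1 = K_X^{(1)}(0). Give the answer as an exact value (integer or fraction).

M_X(t) = 5/(5 - t)
K_X(t) = log M_X(t) = -log(5 - t) + log(5)
K^(1)(t) = -1/(t - 5)

κ_1 = K^(1)(0) = 1/5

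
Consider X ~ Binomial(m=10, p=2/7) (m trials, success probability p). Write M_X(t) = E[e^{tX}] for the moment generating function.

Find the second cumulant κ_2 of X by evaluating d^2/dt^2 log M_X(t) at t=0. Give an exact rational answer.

M_X(t) = (2*e^(t)/7 + 5/7)^10
K_X(t) = log M_X(t) = 10*log(2*e^(t)/7 + 5/7)
D^2[K](t) = 100*e^(t)/(4*e^(2*t) + 20*e^(t) + 25)

κ_2 = D^2[K](0) = 100/49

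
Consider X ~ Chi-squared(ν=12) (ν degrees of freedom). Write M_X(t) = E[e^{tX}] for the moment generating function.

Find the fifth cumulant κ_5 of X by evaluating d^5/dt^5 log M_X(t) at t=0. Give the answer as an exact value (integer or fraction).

κ_5 = K′′′′′(0) = 4608

M_X(t) = (1 - 2*t)^(-6)
K_X(t) = log M_X(t) = -6*log(1 - 2*t)
K′(t) = -12/(2*t - 1)
K′′(t) = 24/(4*t^2 - 4*t + 1)
K′′′(t) = -96/(8*t^3 - 12*t^2 + 6*t - 1)
K′′′′(t) = 576/(16*t^4 - 32*t^3 + 24*t^2 - 8*t + 1)
K′′′′′(t) = -4608/(32*t^5 - 80*t^4 + 80*t^3 - 40*t^2 + 10*t - 1)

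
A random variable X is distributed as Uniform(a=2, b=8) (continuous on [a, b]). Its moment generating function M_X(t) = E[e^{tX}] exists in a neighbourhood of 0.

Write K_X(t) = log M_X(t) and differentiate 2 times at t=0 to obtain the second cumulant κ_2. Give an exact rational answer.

M_X(t) = (e^(8*t) - e^(2*t))/(6*t)
K_X(t) = log M_X(t) = -log(t) + log(e^(8*t) - e^(2*t)) - log(6)
D^2[K](t) = (-36*t^2*e^(6*t) + e^(12*t) - 2*e^(6*t) + 1)/(t^2*e^(12*t) - 2*t^2*e^(6*t) + t^2)

κ_2 = D^2[K](0) = 3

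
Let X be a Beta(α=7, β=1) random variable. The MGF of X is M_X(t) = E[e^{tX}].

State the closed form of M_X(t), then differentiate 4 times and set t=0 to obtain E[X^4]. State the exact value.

M_X(t) = ₁F₁(7; 8; t)
M^(4)(t) = 7*₁F₁(11; 12; t)/11

E[X^4] = M^(4)(0) = 7/11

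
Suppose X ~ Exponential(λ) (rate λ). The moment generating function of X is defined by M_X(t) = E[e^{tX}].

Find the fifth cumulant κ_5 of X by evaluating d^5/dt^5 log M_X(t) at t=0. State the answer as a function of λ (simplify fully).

M_X(t) = λ/(λ - t)
K_X(t) = log M_X(t) = log(λ) - log(λ - t)
D^5[K](t) = -24/(-λ^5 + 5*λ^4*t - 10*λ^3*t^2 + 10*λ^2*t^3 - 5*λ*t^4 + t^5)

κ_5 = D^5[K](0) = 24/λ^5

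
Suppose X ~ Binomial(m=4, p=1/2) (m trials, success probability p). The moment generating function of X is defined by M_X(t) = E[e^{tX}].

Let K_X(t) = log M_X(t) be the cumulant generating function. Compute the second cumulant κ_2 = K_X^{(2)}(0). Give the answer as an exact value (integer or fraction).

M_X(t) = (e^(t)/2 + 1/2)^4
K_X(t) = log M_X(t) = 4*log(e^(t)/2 + 1/2)
D^2[K](t) = 4*e^(t)/(e^(2*t) + 2*e^(t) + 1)

κ_2 = D^2[K](0) = 1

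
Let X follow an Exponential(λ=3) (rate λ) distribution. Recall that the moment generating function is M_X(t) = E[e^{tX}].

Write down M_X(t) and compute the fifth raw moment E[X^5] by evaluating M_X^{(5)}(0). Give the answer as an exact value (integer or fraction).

E[X^5] = d^5M/dt^5 |_{t=0} = 40/81

M_X(t) = 3/(3 - t)
dM/dt = 3/(t^2 - 6*t + 9)
d^2M/dt^2 = -6/(t^3 - 9*t^2 + 27*t - 27)
d^3M/dt^3 = 18/(t^4 - 12*t^3 + 54*t^2 - 108*t + 81)
d^4M/dt^4 = -72/(t^5 - 15*t^4 + 90*t^3 - 270*t^2 + 405*t - 243)
d^5M/dt^5 = 360/(t^6 - 18*t^5 + 135*t^4 - 540*t^3 + 1215*t^2 - 1458*t + 729)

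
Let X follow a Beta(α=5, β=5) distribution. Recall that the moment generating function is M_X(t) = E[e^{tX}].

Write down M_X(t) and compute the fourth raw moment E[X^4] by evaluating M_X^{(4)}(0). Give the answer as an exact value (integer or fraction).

M_X(t) = ₁F₁(5; 10; t)
M′(t) = ₁F₁(6; 11; t)/2
M′′(t) = 3*₁F₁(7; 12; t)/11
M′′′(t) = 7*₁F₁(8; 13; t)/44
M′′′′(t) = 14*₁F₁(9; 14; t)/143

E[X^4] = M′′′′(0) = 14/143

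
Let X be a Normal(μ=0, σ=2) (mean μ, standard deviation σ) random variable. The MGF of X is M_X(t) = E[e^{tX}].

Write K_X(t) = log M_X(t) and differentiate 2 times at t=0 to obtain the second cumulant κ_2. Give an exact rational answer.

κ_2 = d^2K/dt^2 |_{t=0} = 4

M_X(t) = e^(2*t^2)
K_X(t) = log M_X(t) = 2*t^2
dK/dt = 4*t
d^2K/dt^2 = 4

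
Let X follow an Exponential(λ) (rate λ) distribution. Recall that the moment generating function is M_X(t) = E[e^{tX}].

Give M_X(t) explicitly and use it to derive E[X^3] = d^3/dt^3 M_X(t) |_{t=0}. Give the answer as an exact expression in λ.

M_X(t) = λ/(λ - t)
dM/dt = λ/(λ^2 - 2*λ*t + t^2)
d^2M/dt^2 = -2*λ/(-λ^3 + 3*λ^2*t - 3*λ*t^2 + t^3)
d^3M/dt^3 = 6*λ/(λ^4 - 4*λ^3*t + 6*λ^2*t^2 - 4*λ*t^3 + t^4)

E[X^3] = d^3M/dt^3 |_{t=0} = 6/λ^3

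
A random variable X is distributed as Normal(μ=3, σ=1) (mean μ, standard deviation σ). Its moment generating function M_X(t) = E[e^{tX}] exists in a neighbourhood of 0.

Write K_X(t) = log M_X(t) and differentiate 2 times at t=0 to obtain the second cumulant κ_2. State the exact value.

κ_2 = D^2[K](0) = 1

M_X(t) = e^(t^2/2 + 3*t)
K_X(t) = log M_X(t) = t^2/2 + 3*t
D^2[K](t) = 1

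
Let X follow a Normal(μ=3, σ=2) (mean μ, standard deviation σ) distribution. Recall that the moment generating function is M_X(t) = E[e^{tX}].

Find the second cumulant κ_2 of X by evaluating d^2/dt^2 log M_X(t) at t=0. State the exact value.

κ_2 = d^2K/dt^2 |_{t=0} = 4

M_X(t) = e^(2*t^2 + 3*t)
K_X(t) = log M_X(t) = 2*t^2 + 3*t
dK/dt = 4*t + 3
d^2K/dt^2 = 4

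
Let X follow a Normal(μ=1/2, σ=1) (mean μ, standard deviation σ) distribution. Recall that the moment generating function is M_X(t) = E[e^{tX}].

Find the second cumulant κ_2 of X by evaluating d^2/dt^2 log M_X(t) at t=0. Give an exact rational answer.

κ_2 = K′′(0) = 1

M_X(t) = e^(t^2/2 + t/2)
K_X(t) = log M_X(t) = t^2/2 + t/2
K′(t) = t + 1/2
K′′(t) = 1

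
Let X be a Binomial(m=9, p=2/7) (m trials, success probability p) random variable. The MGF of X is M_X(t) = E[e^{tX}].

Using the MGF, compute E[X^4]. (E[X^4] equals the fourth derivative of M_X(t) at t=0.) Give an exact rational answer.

E[X^4] = D^4[M](0) = 46098/343

M_X(t) = (2*e^(t)/7 + 5/7)^9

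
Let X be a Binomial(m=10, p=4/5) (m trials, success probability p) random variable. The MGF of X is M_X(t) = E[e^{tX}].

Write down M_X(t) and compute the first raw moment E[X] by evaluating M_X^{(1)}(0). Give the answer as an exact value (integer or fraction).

M_X(t) = (4*e^(t)/5 + 1/5)^10

E[X] = M^(1)(0) = 8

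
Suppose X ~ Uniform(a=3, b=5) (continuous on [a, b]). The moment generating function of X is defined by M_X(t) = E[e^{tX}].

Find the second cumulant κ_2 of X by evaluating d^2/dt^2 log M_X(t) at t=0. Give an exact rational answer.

M_X(t) = (e^(5*t) - e^(3*t))/(2*t)
K_X(t) = log M_X(t) = -log(t) + log(e^(5*t) - e^(3*t)) - log(2)
D^2[K](t) = (-4*t^2*e^(2*t) + e^(4*t) - 2*e^(2*t) + 1)/(t^2*e^(4*t) - 2*t^2*e^(2*t) + t^2)

κ_2 = D^2[K](0) = 1/3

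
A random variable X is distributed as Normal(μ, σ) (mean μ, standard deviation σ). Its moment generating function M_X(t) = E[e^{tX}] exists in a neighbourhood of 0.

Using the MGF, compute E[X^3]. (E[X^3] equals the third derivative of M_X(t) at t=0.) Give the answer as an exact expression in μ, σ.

M_X(t) = e^(μ*t + σ^2*t^2/2)

E[X^3] = D^3[M](0) = μ*(μ^2 + 3*σ^2)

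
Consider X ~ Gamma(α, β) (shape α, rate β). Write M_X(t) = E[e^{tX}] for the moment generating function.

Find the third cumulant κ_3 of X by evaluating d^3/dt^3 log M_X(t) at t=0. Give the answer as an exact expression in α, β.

M_X(t) = (β/(β - t))^α
K_X(t) = log M_X(t) = α*(log(β) - log(β - t))
dK/dt = -α/(-β + t)
d^2K/dt^2 = α/(β^2 - 2*β*t + t^2)
d^3K/dt^3 = -2*α/(-β^3 + 3*β^2*t - 3*β*t^2 + t^3)

κ_3 = d^3K/dt^3 |_{t=0} = 2*α/β^3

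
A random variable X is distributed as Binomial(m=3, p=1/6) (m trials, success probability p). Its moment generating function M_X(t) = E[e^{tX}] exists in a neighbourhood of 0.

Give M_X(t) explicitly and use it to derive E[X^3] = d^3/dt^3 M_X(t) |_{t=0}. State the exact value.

M_X(t) = (e^(t)/6 + 5/6)^3
D^3[M](t) = e^(3*t)/8 + 5*e^(2*t)/9 + 25*e^(t)/72

E[X^3] = D^3[M](0) = 37/36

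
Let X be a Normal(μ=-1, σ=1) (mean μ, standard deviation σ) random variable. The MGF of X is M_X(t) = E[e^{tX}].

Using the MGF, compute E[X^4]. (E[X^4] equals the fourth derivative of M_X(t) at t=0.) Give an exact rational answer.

M_X(t) = e^(t^2/2 - t)
M′(t) = t*e^(-t)*e^(t^2/2) - e^(-t)*e^(t^2/2)
M′′(t) = (t^2*e^(t^2/2) - 2*t*e^(t^2/2) + 2*e^(t^2/2))*e^(-t)
M′′′(t) = (t^3*e^(t^2/2) - 3*t^2*e^(t^2/2) + 6*t*e^(t^2/2) - 4*e^(t^2/2))*e^(-t)
M′′′′(t) = (t^4*e^(t^2/2) - 4*t^3*e^(t^2/2) + 12*t^2*e^(t^2/2) - 16*t*e^(t^2/2) + 10*e^(t^2/2))*e^(-t)

E[X^4] = M′′′′(0) = 10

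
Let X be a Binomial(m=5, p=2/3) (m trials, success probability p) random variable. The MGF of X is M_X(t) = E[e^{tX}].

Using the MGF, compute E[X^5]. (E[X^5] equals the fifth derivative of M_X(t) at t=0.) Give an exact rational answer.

M_X(t) = (2*e^(t)/3 + 1/3)^5
M^(5)(t) = 100000*e^(5*t)/243 + 81920*e^(4*t)/243 + 80*e^(3*t) + 1280*e^(2*t)/243 + 10*e^(t)/243

E[X^5] = M^(5)(0) = 67550/81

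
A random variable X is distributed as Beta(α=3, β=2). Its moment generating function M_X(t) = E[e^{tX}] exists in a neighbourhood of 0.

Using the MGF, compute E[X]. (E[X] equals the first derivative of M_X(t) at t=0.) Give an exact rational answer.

M_X(t) = ₁F₁(3; 5; t)
D[M](t) = 3*₁F₁(4; 6; t)/5

E[X] = D[M](0) = 3/5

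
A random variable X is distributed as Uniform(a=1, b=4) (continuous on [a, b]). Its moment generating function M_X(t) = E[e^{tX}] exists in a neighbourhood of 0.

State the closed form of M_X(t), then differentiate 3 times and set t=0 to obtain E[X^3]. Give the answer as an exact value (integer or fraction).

E[X^3] = M^(3)(0) = 85/4

M_X(t) = (e^(4*t) - e^(t))/(3*t)
M^(3)(t) = (64*t^3*e^(4*t) - t^3*e^(t) - 48*t^2*e^(4*t) + 3*t^2*e^(t) + 24*t*e^(4*t) - 6*t*e^(t) - 6*e^(4*t) + 6*e^(t))/(3*t^4)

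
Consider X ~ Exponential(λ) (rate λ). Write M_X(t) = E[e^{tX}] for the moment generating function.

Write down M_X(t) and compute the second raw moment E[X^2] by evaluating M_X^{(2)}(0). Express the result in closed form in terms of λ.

M_X(t) = λ/(λ - t)
dM/dt = λ/(λ^2 - 2*λ*t + t^2)
d^2M/dt^2 = -2*λ/(-λ^3 + 3*λ^2*t - 3*λ*t^2 + t^3)

E[X^2] = d^2M/dt^2 |_{t=0} = 2/λ^2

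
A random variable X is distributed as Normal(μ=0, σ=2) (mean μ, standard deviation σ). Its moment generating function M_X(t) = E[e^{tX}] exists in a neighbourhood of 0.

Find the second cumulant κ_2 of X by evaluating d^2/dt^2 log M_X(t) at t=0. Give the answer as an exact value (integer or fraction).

κ_2 = d^2K/dt^2 |_{t=0} = 4

M_X(t) = e^(2*t^2)
K_X(t) = log M_X(t) = 2*t^2
dK/dt = 4*t
d^2K/dt^2 = 4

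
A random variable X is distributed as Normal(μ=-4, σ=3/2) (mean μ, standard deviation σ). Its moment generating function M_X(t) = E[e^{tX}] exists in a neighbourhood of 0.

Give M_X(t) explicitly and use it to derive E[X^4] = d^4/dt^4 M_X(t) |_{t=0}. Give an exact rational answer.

E[X^4] = M^(4)(0) = 7795/16

M_X(t) = e^(9*t^2/8 - 4*t)
M^(4)(t) = (6561*t^4*e^(9*t^2/8) - 46656*t^3*e^(9*t^2/8) + 141912*t^2*e^(9*t^2/8) - 209664*t*e^(9*t^2/8) + 124720*e^(9*t^2/8))*e^(-4*t)/256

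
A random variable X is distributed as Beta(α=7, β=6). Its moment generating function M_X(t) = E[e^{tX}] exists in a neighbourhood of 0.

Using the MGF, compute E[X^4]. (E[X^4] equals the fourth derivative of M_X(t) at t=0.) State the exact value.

E[X^4] = D^4[M](0) = 3/26

M_X(t) = ₁F₁(7; 13; t)
D^4[M](t) = 3*₁F₁(11; 17; t)/26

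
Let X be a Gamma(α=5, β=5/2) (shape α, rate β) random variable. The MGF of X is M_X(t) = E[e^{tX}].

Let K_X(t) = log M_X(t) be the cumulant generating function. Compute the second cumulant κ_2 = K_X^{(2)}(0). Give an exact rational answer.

M_X(t) = 3125/(32*(5/2 - t)^5)
K_X(t) = log M_X(t) = -5*log(5/2 - t) - 5*log(2) + 5*log(5)
K′(t) = -10/(2*t - 5)
K′′(t) = 20/(4*t^2 - 20*t + 25)

κ_2 = K′′(0) = 4/5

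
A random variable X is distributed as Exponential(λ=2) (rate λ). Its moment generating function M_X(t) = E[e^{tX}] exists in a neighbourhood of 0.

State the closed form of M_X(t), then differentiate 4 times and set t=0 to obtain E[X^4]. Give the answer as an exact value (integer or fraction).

M_X(t) = 2/(2 - t)
D^4[M](t) = -48/(t^5 - 10*t^4 + 40*t^3 - 80*t^2 + 80*t - 32)

E[X^4] = D^4[M](0) = 3/2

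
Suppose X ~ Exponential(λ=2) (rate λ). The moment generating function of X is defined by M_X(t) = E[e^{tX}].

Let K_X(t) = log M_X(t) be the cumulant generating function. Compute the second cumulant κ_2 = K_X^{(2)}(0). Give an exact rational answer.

M_X(t) = 2/(2 - t)
K_X(t) = log M_X(t) = -log(2 - t) + log(2)
D^2[K](t) = 1/(t^2 - 4*t + 4)

κ_2 = D^2[K](0) = 1/4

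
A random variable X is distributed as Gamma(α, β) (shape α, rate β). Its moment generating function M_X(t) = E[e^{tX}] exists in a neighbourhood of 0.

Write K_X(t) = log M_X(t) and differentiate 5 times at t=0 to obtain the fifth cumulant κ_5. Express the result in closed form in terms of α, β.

M_X(t) = (β/(β - t))^α
K_X(t) = log M_X(t) = α*(log(β) - log(β - t))
D^5[K](t) = -24*α/(-β^5 + 5*β^4*t - 10*β^3*t^2 + 10*β^2*t^3 - 5*β*t^4 + t^5)

κ_5 = D^5[K](0) = 24*α/β^5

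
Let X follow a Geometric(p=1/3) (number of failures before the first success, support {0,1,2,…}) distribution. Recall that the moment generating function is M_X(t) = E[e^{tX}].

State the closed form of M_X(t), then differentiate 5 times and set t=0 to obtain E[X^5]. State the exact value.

E[X^5] = M′′′′′(0) = 9002

M_X(t) = 1/(3*(1 - 2*e^(t)/3))
M′(t) = 2*e^(t)/(4*e^(2*t) - 12*e^(t) + 9)
M′′(t) = (-4*e^(2*t) - 6*e^(t))/(8*e^(3*t) - 36*e^(2*t) + 54*e^(t) - 27)
M′′′(t) = (8*e^(3*t) + 48*e^(2*t) + 18*e^(t))/(16*e^(4*t) - 96*e^(3*t) + 216*e^(2*t) - 216*e^(t) + 81)
M′′′′(t) = (-16*e^(4*t) - 264*e^(3*t) - 396*e^(2*t) - 54*e^(t))/(32*e^(5*t) - 240*e^(4*t) + 720*e^(3*t) - 1080*e^(2*t) + 810*e^(t) - 243)
M′′′′′(t) = (32*e^(5*t) + 1248*e^(4*t) + 4752*e^(3*t) + 2808*e^(2*t) + 162*e^(t))/(64*e^(6*t) - 576*e^(5*t) + 2160*e^(4*t) - 4320*e^(3*t) + 4860*e^(2*t) - 2916*e^(t) + 729)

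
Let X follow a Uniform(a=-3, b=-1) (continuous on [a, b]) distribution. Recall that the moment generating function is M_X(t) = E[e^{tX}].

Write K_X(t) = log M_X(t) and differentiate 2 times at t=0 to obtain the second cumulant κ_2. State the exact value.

κ_2 = K′′(0) = 1/3

M_X(t) = (e^(-t) - e^(-3*t))/(2*t)
K_X(t) = log M_X(t) = -log(t) + log(e^(-t) - e^(-3*t)) - log(2)
K′(t) = (-t*e^(2*t) + 3*t - e^(2*t) + 1)/(t*e^(2*t) - t)
K′′(t) = (-4*t^2*e^(2*t) + e^(4*t) - 2*e^(2*t) + 1)/(t^2*e^(4*t) - 2*t^2*e^(2*t) + t^2)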